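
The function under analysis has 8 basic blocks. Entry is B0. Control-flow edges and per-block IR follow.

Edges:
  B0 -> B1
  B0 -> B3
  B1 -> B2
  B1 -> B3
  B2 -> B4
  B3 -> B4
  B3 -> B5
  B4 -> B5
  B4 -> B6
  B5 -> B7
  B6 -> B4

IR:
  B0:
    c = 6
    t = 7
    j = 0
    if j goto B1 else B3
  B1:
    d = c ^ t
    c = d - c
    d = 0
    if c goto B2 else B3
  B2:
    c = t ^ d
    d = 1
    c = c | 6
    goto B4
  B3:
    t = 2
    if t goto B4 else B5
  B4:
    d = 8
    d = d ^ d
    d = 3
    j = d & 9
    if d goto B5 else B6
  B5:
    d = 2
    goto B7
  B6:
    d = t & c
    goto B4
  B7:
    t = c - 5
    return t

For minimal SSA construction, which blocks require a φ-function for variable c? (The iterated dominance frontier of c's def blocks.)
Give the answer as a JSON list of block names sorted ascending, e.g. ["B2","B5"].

idom tree: B1←B0 B2←B1 B3←B0 B4←B0 B5←B0 B6←B4 B7←B5
Dom∩ at merges:
  B3: preds {B0,B1}: {B0} ∩ {B0,B1} = {B0}; idom=B0
  B4: preds {B2,B3,B6}: {B0,B1,B2} ∩ {B0,B3} ∩ {B0,B4,B6} = {B0}; idom=B0
  B5: preds {B3,B4}: {B0,B3} ∩ {B0,B4} = {B0}; idom=B0

Frontier:
  B3←B0: walk · to B0
  B3←B1: walk B1 to B0
  B4←B2: walk B2→B1 to B0
  B4←B3: walk B3 to B0
  B4←B6: walk B6→B4 to B0
  B5←B3: walk B3 to B0
  B5←B4: walk B4 to B0
  B0: DF=∅
  B1: DF={B3,B4}
  B2: DF={B4}
  B3: DF={B4,B5}
  B4: DF={B4,B5}
  B5: DF=∅
  B6: DF={B4}
  B7: DF=∅

φ for c: defs {B0,B1,B2}
  DF⁺ = {B3,B4,B5}

Answer: ["B3", "B4", "B5"]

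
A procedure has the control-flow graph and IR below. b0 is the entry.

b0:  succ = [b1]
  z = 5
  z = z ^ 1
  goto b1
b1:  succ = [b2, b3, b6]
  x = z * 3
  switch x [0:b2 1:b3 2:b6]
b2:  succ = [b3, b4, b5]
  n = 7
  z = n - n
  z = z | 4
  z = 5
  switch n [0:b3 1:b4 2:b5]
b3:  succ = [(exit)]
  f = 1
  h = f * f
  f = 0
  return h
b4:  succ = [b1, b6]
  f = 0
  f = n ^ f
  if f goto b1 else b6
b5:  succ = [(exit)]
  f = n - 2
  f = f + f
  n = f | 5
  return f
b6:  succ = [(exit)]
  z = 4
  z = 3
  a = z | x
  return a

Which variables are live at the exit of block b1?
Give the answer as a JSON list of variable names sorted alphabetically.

def/use:
  b0 def {z} use ∅
  b1 def {x} use {z}
  b2 def {n,z} use ∅
  b3 def {f,h} use ∅
  b4 def {f} use {n}
  b5 def {f,n} use {n}
  b6 def {a,z} use {x}

Liveness:
  b0 li=∅ lo={z}
  b1 li={z} lo={x}
  b2 li={x} lo={n,x,z}
  b3 li=∅ lo=∅
  b4 li={n,x,z} lo={x,z}
  b5 li={n} lo=∅
  b6 li={x} lo=∅

live-out(b1) = ["x"]

Answer: ["x"]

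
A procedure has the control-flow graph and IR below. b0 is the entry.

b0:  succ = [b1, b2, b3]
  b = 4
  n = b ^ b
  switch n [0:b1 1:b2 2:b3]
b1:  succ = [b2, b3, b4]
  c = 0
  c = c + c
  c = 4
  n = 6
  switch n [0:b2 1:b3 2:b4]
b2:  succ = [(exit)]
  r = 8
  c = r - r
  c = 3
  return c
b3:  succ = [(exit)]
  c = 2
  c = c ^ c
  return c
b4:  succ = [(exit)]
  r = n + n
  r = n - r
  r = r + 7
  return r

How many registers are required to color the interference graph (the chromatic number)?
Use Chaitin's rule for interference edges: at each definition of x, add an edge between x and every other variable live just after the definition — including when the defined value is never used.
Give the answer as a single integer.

Per-block:
  b0 def {b,n} use ∅
  b1 def {c,n} use ∅
  b2 def {c,r} use ∅
  b3 def {c} use ∅
  b4 def {r} use {n}

Liveness:
  b0: in=∅ out=∅
  b1: in=∅ out={n}
  b2: in=∅ out=∅
  b3: in=∅ out=∅
  b4: in={n} out=∅

Interference:
  b: ∅
  c: ∅
  n: {r}
  r: {n}

Colouring:
  lower bound: {n,r} mutually conflict ⇒ χ ≥ 2
  2-colouring: R0={b,c,n}  R1={r}
  χ = 2

Answer: 2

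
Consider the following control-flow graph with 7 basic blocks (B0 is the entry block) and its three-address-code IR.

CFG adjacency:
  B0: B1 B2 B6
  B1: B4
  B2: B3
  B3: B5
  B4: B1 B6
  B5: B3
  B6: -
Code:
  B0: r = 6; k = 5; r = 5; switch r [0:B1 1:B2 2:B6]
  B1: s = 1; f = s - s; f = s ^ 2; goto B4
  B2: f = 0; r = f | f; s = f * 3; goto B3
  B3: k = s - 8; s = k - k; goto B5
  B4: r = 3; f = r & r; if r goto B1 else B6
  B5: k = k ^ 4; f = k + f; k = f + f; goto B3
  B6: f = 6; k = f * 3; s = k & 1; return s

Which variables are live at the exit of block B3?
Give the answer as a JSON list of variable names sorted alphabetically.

Per-block:
  B0: def={k,r} ue=∅
  B1: def={f,s} ue=∅
  B2: def={f,r,s} ue=∅
  B3: def={k,s} ue={s}
  B4: def={f,r} ue=∅
  B5: def={f,k} ue={f,k}
  B6: def={f,k,s} ue=∅

Live sets:
  live B0: ∅→∅
  live B1: ∅→∅
  live B2: ∅→{f,s}
  live B3: {f,s}→{f,k,s}
  live B4: ∅→∅
  live B5: {f,k,s}→{f,s}
  live B6: ∅→∅

live-out(B3) = ["f", "k", "s"]

Answer: ["f", "k", "s"]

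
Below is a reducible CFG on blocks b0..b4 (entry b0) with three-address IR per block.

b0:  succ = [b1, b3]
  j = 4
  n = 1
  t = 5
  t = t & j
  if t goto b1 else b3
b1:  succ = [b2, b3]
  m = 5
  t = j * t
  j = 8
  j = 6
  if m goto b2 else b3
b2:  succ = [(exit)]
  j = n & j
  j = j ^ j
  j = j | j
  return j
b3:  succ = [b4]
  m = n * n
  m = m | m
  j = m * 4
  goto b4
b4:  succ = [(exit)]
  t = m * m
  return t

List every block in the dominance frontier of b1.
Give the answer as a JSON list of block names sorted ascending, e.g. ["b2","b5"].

idom tree: b1←b0 b2←b1 b3←b0 b4←b3
Dom at joins:
  b3: preds {b0,b1}: {b0} ∩ {b0,b1} = {b0}; idom=b0

DF derivation:
  b3←b0: walk · to b0
  b3←b1: walk b1 to b0
  b0 → ∅
  b1 → {b3}
  b2 → ∅
  b3 → ∅
  b4 → ∅

DF(b1) = ["b3"]

Answer: ["b3"]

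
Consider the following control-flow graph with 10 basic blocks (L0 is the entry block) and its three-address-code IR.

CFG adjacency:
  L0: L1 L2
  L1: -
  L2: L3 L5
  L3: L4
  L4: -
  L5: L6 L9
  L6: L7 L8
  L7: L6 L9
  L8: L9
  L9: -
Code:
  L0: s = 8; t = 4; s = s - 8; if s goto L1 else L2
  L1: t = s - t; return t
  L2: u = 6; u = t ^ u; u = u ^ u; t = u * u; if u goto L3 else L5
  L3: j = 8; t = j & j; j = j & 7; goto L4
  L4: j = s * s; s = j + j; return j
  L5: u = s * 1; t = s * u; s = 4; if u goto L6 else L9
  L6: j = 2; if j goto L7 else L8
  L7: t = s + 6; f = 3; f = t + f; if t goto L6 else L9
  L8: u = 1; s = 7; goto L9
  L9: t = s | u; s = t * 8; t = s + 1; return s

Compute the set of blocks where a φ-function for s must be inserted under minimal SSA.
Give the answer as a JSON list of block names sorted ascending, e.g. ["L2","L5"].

idom tree: L1←L0 L2←L0 L3←L2 L4←L3 L5←L2 L6←L5 L7←L6 L8←L6 L9←L5
Dom at joins:
  L6: preds {L5,L7}: {L0,L2,L5} ∩ {L0,L2,L5,L6,L7} = {L0,L2,L5}; idom=L5
  L9: preds {L5,L7,L8}: {L0,L2,L5} ∩ {L0,L2,L5,L6,L7} ∩ {L0,L2,L5,L6,L8} = {L0,L2,L5}; idom=L5

DF derivation:
  L6←L5: walk · to L5
  L6←L7: walk L7→L6 to L5
  L9←L5: walk · to L5
  L9←L7: walk L7→L6 to L5
  L9←L8: walk L8→L6 to L5
  L0 → ∅
  L1 → ∅
  L2 → ∅
  L3 → ∅
  L4 → ∅
  L5 → ∅
  L6 → {L6,L9}
  L7 → {L6,L9}
  L8 → {L9}
  L9 → ∅

φ for s: defs {L0,L4,L5,L8,L9}
  DF⁺ = {L9}

Answer: ["L9"]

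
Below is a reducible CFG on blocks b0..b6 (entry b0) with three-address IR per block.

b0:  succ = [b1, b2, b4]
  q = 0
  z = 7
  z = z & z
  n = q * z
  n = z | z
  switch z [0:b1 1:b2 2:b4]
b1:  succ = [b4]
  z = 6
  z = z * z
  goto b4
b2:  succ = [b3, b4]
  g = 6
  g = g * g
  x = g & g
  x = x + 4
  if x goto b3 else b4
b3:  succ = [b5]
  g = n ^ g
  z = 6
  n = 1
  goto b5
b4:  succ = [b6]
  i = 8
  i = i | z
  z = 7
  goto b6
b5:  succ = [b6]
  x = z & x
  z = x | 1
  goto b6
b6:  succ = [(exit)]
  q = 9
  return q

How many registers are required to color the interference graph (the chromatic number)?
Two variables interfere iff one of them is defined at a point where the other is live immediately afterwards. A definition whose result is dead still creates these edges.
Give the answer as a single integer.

Answer: 4

Analysis:
Per-block:
  b0: {n,q,z} / ∅
  b1: {z} / ∅
  b2: {g,x} / ∅
  b3: {g,n,z} / {g,n}
  b4: {i,z} / {z}
  b5: {x,z} / {x,z}
  b6: {q} / ∅

Liveness:
  b0: in=∅ out={n,z}
  b1: in=∅ out={z}
  b2: in={n,z} out={g,n,x,z}
  b3: in={g,n,x} out={x,z}
  b4: in={z} out=∅
  b5: in={x,z} out=∅
  b6: in=∅ out=∅

Conflict graph:
  g: {n,x,z}
  i: {z}
  n: {g,x,z}
  q: {z}
  x: {g,n,z}
  z: {g,i,n,q,x}

Colouring:
  clique {g,n,x,z} ⇒ need ≥ 4
  4-colouring: r0={z}  r1={g,i,q}  r2={n}  r3={x}
  χ = 4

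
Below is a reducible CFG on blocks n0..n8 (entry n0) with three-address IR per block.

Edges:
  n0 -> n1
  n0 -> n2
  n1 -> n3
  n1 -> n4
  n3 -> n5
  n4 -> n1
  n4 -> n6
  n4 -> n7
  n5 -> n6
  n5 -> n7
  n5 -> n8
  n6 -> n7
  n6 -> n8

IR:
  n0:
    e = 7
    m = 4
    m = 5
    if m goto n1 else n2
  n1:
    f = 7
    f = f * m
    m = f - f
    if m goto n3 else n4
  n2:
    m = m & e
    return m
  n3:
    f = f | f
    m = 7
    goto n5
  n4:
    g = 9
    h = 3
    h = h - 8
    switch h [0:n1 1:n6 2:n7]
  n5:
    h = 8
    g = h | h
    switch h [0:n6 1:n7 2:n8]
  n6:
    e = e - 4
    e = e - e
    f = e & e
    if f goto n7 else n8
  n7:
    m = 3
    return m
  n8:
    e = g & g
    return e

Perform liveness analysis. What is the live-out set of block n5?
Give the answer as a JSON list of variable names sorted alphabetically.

Answer: ["e", "g"]

Derivation:
def/use:
  n0: def={e,m} ue=∅
  n1: def={f,m} ue={m}
  n2: def={m} ue={e,m}
  n3: def={f,m} ue={f}
  n4: def={g,h} ue=∅
  n5: def={g,h} ue=∅
  n6: def={e,f} ue={e}
  n7: def={m} ue=∅
  n8: def={e} ue={g}

Backward fixpoint:
  n0 li=∅ lo={e,m}
  n1 li={e,m} lo={e,f,m}
  n2 li={e,m} lo=∅
  n3 li={e,f} lo={e}
  n4 li={e,m} lo={e,g,m}
  n5 li={e} lo={e,g}
  n6 li={e,g} lo={g}
  n7 li=∅ lo=∅
  n8 li={g} lo=∅

live-out(n5) = ["e", "g"]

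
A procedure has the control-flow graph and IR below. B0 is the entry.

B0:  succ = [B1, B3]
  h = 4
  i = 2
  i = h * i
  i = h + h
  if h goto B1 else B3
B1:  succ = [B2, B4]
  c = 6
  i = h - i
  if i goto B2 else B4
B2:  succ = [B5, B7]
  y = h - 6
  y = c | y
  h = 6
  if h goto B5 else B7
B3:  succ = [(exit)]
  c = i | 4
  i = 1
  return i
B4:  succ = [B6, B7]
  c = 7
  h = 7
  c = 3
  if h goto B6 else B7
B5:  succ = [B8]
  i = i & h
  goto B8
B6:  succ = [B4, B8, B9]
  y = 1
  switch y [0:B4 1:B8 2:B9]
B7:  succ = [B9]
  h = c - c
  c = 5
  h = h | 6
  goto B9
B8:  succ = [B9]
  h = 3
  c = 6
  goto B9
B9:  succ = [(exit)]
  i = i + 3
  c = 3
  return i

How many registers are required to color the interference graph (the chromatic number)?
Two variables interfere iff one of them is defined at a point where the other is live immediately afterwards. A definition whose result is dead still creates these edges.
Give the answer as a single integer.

def/use:
  B0: def={h,i} ue=∅
  B1: def={c,i} ue={h,i}
  B2: def={h,y} ue={c,h}
  B3: def={c,i} ue={i}
  B4: def={c,h} ue=∅
  B5: def={i} ue={h,i}
  B6: def={y} ue=∅
  B7: def={c,h} ue={c}
  B8: def={c,h} ue=∅
  B9: def={c,i} ue={i}

Backward fixpoint:
  live B0: ∅→{h,i}
  live B1: {h,i}→{c,h,i}
  live B2: {c,h,i}→{c,h,i}
  live B3: {i}→∅
  live B4: {i}→{c,i}
  live B5: {h,i}→{i}
  live B6: {i}→{i}
  live B7: {c,i}→{i}
  live B8: {i}→{i}
  live B9: {i}→∅

Conflict graph:
  c — {h,i,y}
  h — {c,i}
  i — {c,h,y}
  y — {c,i}

Colouring:
  clique {c,h,i} ⇒ need ≥ 3
  assign c→c0 h→c2 i→c1 y→c2 — no edge inside a register ⇒ χ ≤ 3
  χ = 3

Answer: 3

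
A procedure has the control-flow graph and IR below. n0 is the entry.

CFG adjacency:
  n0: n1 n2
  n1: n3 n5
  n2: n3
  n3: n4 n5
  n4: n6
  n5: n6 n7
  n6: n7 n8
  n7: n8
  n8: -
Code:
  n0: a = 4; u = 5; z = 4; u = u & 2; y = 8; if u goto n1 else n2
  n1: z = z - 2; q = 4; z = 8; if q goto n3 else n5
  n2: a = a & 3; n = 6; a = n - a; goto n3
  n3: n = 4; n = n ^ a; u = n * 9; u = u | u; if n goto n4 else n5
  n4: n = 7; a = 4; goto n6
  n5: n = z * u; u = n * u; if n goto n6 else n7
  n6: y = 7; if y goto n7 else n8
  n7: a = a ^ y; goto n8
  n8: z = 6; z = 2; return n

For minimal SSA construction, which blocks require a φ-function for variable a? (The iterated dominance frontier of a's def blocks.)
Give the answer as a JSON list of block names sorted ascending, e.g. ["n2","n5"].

idom tree: n1←n0 n2←n0 n3←n0 n4←n3 n5←n0 n6←n0 n7←n0 n8←n0
Dom∩ at merges:
  n3: preds {n1,n2}: {n0,n1} ∩ {n0,n2} = {n0}; idom=n0
  n5: preds {n1,n3}: {n0,n1} ∩ {n0,n3} = {n0}; idom=n0
  n6: preds {n4,n5}: {n0,n3,n4} ∩ {n0,n5} = {n0}; idom=n0
  n7: preds {n5,n6}: {n0,n5} ∩ {n0,n6} = {n0}; idom=n0
  n8: preds {n6,n7}: {n0,n6} ∩ {n0,n7} = {n0}; idom=n0

DF walk-up:
  n3←n1: walk n1 to n0
  n3←n2: walk n2 to n0
  n5←n1: walk n1 to n0
  n5←n3: walk n3 to n0
  n6←n4: walk n4→n3 to n0
  n6←n5: walk n5 to n0
  n7←n5: walk n5 to n0
  n7←n6: walk n6 to n0
  n8←n6: walk n6 to n0
  n8←n7: walk n7 to n0
  n0: DF=∅
  n1: DF={n3,n5}
  n2: DF={n3}
  n3: DF={n5,n6}
  n4: DF={n6}
  n5: DF={n6,n7}
  n6: DF={n7,n8}
  n7: DF={n8}
  n8: DF=∅

φ for a: defs {n0,n2,n4,n7}
  DF⁺ = {n3,n5,n6,n7,n8}

Answer: ["n3", "n5", "n6", "n7", "n8"]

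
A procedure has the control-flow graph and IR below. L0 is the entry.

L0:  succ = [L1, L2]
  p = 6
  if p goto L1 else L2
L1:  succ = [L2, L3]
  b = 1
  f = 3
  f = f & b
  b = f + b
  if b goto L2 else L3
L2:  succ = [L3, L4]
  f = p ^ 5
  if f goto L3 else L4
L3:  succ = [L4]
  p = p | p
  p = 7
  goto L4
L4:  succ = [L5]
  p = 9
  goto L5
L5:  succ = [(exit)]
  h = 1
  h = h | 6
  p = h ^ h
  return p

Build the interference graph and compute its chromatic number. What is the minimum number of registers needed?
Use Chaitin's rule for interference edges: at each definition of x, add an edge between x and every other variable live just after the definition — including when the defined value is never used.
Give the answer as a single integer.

Answer: 3

Derivation:
Block summaries:
  L0 def {p} use ∅
  L1 def {b,f} use ∅
  L2 def {f} use {p}
  L3 def {p} use {p}
  L4 def {p} use ∅
  L5 def {h,p} use ∅

Liveness:
  L0: in=∅ out={p}
  L1: in={p} out={p}
  L2: in={p} out={p}
  L3: in={p} out=∅
  L4: in=∅ out=∅
  L5: in=∅ out=∅

Interference:
  b: {f,p}
  f: {b,p}
  h: ∅
  p: {b,f}

Colouring:
  {b,f,p} pairwise interfere (3-clique) ⇒ χ ≥ 3
  assign b→c0 f→c1 h→c0 p→c2 — no edge inside a register ⇒ χ ≤ 3
  χ = 3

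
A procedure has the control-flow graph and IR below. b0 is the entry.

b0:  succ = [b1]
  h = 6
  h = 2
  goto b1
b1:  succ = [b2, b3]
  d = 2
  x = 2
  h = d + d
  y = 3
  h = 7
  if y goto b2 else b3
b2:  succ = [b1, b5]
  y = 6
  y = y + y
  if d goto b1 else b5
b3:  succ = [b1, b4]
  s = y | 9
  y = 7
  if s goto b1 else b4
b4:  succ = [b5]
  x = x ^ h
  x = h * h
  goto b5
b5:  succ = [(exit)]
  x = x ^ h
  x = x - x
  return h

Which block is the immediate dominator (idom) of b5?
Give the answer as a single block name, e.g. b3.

idom tree: b1←b0 b2←b1 b3←b1 b4←b3 b5←b1
Dom∩ at merges:
  b1: preds {b0,b2,b3}: {b0} ∩ {b0,b1,b2} ∩ {b0,b1,b3} = {b0}; idom=b0
  b5: preds {b2,b4}: {b0,b1,b2} ∩ {b0,b1,b3,b4} = {b0,b1}; idom=b1

idom(b5) = b1

Answer: b1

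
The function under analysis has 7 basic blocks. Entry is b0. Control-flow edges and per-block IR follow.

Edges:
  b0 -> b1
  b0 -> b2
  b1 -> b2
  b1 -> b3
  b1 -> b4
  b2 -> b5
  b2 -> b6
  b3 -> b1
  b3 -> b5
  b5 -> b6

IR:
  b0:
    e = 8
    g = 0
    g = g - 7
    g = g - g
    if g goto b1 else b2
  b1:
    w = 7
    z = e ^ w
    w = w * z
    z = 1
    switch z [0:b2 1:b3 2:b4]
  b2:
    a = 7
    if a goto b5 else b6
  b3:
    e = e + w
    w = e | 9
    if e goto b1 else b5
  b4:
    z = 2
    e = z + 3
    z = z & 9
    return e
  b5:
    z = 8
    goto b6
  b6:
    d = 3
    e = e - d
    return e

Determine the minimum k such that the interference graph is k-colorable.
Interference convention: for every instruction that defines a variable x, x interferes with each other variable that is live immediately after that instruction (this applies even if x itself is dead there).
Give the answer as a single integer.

def/use:
  b0: {e,g} / ∅
  b1: {w,z} / {e}
  b2: {a} / ∅
  b3: {e,w} / {e,w}
  b4: {e,z} / ∅
  b5: {z} / ∅
  b6: {d,e} / {e}

Liveness:
  b0 li=∅ lo={e}
  b1 li={e} lo={e,w}
  b2 li={e} lo={e}
  b3 li={e,w} lo={e}
  b4 li=∅ lo=∅
  b5 li={e} lo={e}
  b6 li={e} lo=∅

Conflict graph:
  a: {e}
  d: {e}
  e: {a,d,g,w,z}
  g: {e}
  w: {e,z}
  z: {e,w}

Registers:
  lower bound: {e,w,z} mutually conflict ⇒ χ ≥ 3
  3-colouring: c0={e}  c1={a,d,g,w}  c2={z}
  χ = 3

Answer: 3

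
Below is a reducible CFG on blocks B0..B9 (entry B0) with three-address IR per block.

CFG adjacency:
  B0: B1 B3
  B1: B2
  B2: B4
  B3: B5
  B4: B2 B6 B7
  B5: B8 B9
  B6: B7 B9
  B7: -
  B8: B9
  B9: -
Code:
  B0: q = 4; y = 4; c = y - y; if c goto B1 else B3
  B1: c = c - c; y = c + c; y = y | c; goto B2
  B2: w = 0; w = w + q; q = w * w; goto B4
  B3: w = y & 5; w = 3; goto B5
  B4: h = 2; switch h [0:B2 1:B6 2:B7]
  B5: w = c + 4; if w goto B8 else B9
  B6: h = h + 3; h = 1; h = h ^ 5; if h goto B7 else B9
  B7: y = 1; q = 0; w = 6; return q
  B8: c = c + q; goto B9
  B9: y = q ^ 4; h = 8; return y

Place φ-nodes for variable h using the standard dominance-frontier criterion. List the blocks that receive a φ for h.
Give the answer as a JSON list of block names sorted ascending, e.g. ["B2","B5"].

idom tree: B1←B0 B2←B1 B3←B0 B4←B2 B5←B3 B6←B4 B7←B4 B8←B5 B9←B0
Join-block Dom:
  B2: preds {B1,B4}: {B0,B1} ∩ {B0,B1,B2,B4} = {B0,B1}; idom=B1
  B7: preds {B4,B6}: {B0,B1,B2,B4} ∩ {B0,B1,B2,B4,B6} = {B0,B1,B2,B4}; idom=B4
  B9: preds {B5,B6,B8}: {B0,B3,B5} ∩ {B0,B1,B2,B4,B6} ∩ {B0,B3,B5,B8} = {B0}; idom=B0

Frontier:
  join B2 pred B1: · stop@B1
  join B2 pred B4: B4→B2 stop@B1
  join B7 pred B4: · stop@B4
  join B7 pred B6: B6 stop@B4
  join B9 pred B5: B5→B3 stop@B0
  join B9 pred B6: B6→B4→B2→B1 stop@B0
  join B9 pred B8: B8→B5→B3 stop@B0
  DF(B0)=∅
  DF(B1)={B9}
  DF(B2)={B2,B9}
  DF(B3)={B9}
  DF(B4)={B2,B9}
  DF(B5)={B9}
  DF(B6)={B7,B9}
  DF(B7)=∅
  DF(B8)={B9}
  DF(B9)=∅

φ for h: defs {B4,B6,B9}
  DF⁺ = {B2,B7,B9}

Answer: ["B2", "B7", "B9"]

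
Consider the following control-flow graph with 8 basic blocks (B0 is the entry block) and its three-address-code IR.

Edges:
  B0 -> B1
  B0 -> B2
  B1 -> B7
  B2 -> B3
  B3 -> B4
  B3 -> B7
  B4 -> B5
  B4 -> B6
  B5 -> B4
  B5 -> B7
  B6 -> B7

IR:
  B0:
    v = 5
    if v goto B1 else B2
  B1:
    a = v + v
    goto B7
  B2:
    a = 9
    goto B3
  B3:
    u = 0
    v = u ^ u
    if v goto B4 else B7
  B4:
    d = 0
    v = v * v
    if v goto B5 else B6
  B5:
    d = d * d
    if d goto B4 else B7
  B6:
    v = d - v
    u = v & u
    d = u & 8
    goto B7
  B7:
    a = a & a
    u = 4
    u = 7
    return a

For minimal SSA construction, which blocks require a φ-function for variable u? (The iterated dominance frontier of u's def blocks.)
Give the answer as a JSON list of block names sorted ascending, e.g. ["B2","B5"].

idom tree: B1←B0 B2←B0 B3←B2 B4←B3 B5←B4 B6←B4 B7←B0
Dom at joins:
  B4: preds {B3,B5}: {B0,B2,B3} ∩ {B0,B2,B3,B4,B5} = {B0,B2,B3}; idom=B3
  B7: preds {B1,B3,B5,B6}: {B0,B1} ∩ {B0,B2,B3} ∩ {B0,B2,B3,B4,B5} ∩ {B0,B2,B3,B4,B6} = {B0}; idom=B0

DF derivation:
  B4←B3: walk · to B3
  B4←B5: walk B5→B4 to B3
  B7←B1: walk B1 to B0
  B7←B3: walk B3→B2 to B0
  B7←B5: walk B5→B4→B3→B2 to B0
  B7←B6: walk B6→B4→B3→B2 to B0
  B0: DF=∅
  B1: DF={B7}
  B2: DF={B7}
  B3: DF={B7}
  B4: DF={B4,B7}
  B5: DF={B4,B7}
  B6: DF={B7}
  B7: DF=∅

φ for u: defs {B3,B6,B7}
  DF⁺ = {B7}

Answer: ["B7"]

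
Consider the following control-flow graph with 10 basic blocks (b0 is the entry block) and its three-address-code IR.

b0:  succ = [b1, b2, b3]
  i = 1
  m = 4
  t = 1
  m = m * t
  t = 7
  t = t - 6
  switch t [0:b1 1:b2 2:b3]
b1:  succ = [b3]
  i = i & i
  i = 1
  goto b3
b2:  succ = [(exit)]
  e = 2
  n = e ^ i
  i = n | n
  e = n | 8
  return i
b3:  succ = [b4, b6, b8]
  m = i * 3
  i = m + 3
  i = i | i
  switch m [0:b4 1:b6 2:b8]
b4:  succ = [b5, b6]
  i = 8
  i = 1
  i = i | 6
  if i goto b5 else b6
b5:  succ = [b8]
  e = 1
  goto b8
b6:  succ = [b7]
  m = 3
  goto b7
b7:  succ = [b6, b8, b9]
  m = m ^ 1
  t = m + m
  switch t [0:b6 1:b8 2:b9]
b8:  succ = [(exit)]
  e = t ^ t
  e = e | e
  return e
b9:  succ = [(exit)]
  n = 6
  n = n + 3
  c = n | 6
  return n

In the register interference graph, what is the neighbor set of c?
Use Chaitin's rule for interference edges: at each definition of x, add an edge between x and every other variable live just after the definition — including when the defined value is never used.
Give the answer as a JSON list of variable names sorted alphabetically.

def/use:
  b0 def {i,m,t} use ∅
  b1 def {i} use {i}
  b2 def {e,i,n} use {i}
  b3 def {i,m} use {i}
  b4 def {i} use ∅
  b5 def {e} use ∅
  b6 def {m} use ∅
  b7 def {m,t} use {m}
  b8 def {e} use {t}
  b9 def {c,n} use ∅

Live sets:
  b0: in=∅ out={i,t}
  b1: in={i,t} out={i,t}
  b2: in={i} out=∅
  b3: in={i,t} out={t}
  b4: in={t} out={t}
  b5: in={t} out={t}
  b6: in=∅ out={m}
  b7: in={m} out={t}
  b8: in={t} out=∅
  b9: in=∅ out=∅

Conflict graph:
  c: {n}
  e: {i,t}
  i: {e,m,n,t}
  m: {i,t}
  n: {c,i}
  t: {e,i,m}

N(c) = ["n"]

Answer: ["n"]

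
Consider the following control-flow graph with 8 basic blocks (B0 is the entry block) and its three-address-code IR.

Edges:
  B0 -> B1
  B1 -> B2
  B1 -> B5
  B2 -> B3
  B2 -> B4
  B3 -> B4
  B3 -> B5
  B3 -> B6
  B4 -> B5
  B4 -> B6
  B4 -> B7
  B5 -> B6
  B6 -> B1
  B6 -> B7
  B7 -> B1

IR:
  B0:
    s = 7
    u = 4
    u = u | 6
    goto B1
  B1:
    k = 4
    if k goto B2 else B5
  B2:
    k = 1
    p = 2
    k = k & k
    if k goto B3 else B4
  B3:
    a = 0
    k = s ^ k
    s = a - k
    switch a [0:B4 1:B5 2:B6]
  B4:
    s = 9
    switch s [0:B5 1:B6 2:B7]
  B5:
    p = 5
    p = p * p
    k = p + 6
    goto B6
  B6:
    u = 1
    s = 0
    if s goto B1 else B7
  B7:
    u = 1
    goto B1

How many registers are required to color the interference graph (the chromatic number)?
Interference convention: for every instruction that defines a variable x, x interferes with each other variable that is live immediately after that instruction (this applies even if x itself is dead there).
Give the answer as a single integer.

Block summaries:
  B0 def {s,u} use ∅
  B1 def {k} use ∅
  B2 def {k,p} use ∅
  B3 def {a,k,s} use {k,s}
  B4 def {s} use ∅
  B5 def {k,p} use ∅
  B6 def {s,u} use ∅
  B7 def {u} use ∅

Liveness:
  B0 li=∅ lo={s}
  B1 li={s} lo={s}
  B2 li={s} lo={k,s}
  B3 li={k,s} lo=∅
  B4 li=∅ lo={s}
  B5 li=∅ lo=∅
  B6 li=∅ lo={s}
  B7 li={s} lo={s}

Interference:
  a: {k,s}
  k: {a,p,s}
  p: {k,s}
  s: {a,k,p,u}
  u: {s}

Colouring:
  {a,k,s} pairwise interfere (3-clique) ⇒ χ ≥ 3
  assign a→r2 k→r1 p→r2 s→r0 u→r1 — no edge inside a register ⇒ χ ≤ 3
  χ = 3

Answer: 3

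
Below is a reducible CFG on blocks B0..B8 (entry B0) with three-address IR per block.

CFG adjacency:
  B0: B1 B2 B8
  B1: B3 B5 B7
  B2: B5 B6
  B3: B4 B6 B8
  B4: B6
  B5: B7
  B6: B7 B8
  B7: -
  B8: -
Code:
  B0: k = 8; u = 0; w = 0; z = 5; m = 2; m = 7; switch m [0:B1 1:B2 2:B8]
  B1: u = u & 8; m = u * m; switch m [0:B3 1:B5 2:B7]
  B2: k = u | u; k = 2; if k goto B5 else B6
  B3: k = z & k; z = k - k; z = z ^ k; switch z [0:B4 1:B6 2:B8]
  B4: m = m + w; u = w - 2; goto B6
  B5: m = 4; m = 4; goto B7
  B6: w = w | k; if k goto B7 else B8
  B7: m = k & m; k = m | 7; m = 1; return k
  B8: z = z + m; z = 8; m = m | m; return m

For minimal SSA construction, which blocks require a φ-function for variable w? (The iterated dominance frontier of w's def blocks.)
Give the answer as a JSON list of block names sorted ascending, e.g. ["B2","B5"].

Answer: ["B7", "B8"]

Derivation:
idom tree: B1←B0 B2←B0 B3←B1 B4←B3 B5←B0 B6←B0 B7←B0 B8←B0
Join-block Dom:
  B5: preds {B1,B2}: {B0,B1} ∩ {B0,B2} = {B0}; idom=B0
  B6: preds {B2,B3,B4}: {B0,B2} ∩ {B0,B1,B3} ∩ {B0,B1,B3,B4} = {B0}; idom=B0
  B7: preds {B1,B5,B6}: {B0,B1} ∩ {B0,B5} ∩ {B0,B6} = {B0}; idom=B0
  B8: preds {B0,B3,B6}: {B0} ∩ {B0,B1,B3} ∩ {B0,B6} = {B0}; idom=B0

DF walk-up:
  join B5 pred B1: B1 stop@B0
  join B5 pred B2: B2 stop@B0
  join B6 pred B2: B2 stop@B0
  join B6 pred B3: B3→B1 stop@B0
  join B6 pred B4: B4→B3→B1 stop@B0
  join B7 pred B1: B1 stop@B0
  join B7 pred B5: B5 stop@B0
  join B7 pred B6: B6 stop@B0
  join B8 pred B0: · stop@B0
  join B8 pred B3: B3→B1 stop@B0
  join B8 pred B6: B6 stop@B0
  B0 → ∅
  B1 → {B5,B6,B7,B8}
  B2 → {B5,B6}
  B3 → {B6,B8}
  B4 → {B6}
  B5 → {B7}
  B6 → {B7,B8}
  B7 → ∅
  B8 → ∅

φ for w: defs {B0,B6}
  DF⁺ = {B7,B8}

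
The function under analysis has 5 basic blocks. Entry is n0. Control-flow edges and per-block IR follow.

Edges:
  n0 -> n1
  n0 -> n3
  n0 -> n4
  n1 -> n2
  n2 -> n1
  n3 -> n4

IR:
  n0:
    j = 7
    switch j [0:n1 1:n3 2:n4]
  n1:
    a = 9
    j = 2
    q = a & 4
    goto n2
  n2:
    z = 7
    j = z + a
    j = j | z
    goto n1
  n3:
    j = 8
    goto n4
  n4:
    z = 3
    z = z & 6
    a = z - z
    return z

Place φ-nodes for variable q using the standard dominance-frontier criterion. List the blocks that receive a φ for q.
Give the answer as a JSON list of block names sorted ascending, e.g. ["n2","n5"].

idom tree: n1←n0 n2←n1 n3←n0 n4←n0
Join-block Dom:
  n1: preds {n0,n2}: {n0} ∩ {n0,n1,n2} = {n0}; idom=n0
  n4: preds {n0,n3}: {n0} ∩ {n0,n3} = {n0}; idom=n0

Frontier:
  n1←n0: walk · to n0
  n1←n2: walk n2→n1 to n0
  n4←n0: walk · to n0
  n4←n3: walk n3 to n0
  DF(n0)=∅
  DF(n1)={n1}
  DF(n2)={n1}
  DF(n3)={n4}
  DF(n4)=∅

φ for q: defs {n1}
  DF⁺ = {n1}

Answer: ["n1"]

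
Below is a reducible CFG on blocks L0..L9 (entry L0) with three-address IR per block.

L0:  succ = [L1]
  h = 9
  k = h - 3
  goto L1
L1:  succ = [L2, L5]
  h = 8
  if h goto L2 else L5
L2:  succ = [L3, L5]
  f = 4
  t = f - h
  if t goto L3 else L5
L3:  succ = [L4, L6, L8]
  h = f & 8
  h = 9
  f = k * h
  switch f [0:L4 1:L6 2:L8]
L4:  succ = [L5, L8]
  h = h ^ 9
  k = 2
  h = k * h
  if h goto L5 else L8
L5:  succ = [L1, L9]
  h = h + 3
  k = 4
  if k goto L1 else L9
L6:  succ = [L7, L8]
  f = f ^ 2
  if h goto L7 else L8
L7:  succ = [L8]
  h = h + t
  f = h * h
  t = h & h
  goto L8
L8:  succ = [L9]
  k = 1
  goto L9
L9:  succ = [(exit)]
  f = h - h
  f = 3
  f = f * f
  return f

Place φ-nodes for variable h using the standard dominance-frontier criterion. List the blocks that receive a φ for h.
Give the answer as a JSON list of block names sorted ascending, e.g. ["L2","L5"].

idom tree: L1←L0 L2←L1 L3←L2 L4←L3 L5←L1 L6←L3 L7←L6 L8←L3 L9←L1
Dom∩ at merges:
  L1: preds {L0,L5}: {L0} ∩ {L0,L1,L5} = {L0}; idom=L0
  L5: preds {L1,L2,L4}: {L0,L1} ∩ {L0,L1,L2} ∩ {L0,L1,L2,L3,L4} = {L0,L1}; idom=L1
  L8: preds {L3,L4,L6,L7}: {L0,L1,L2,L3} ∩ {L0,L1,L2,L3,L4} ∩ {L0,L1,L2,L3,L6} ∩ {L0,L1,L2,L3,L6,L7} = {L0,L1,L2,L3}; idom=L3
  L9: preds {L5,L8}: {L0,L1,L5} ∩ {L0,L1,L2,L3,L8} = {L0,L1}; idom=L1

DF derivation:
  join L1 pred L0: · stop@L0
  join L1 pred L5: L5→L1 stop@L0
  join L5 pred L1: · stop@L1
  join L5 pred L2: L2 stop@L1
  join L5 pred L4: L4→L3→L2 stop@L1
  join L8 pred L3: · stop@L3
  join L8 pred L4: L4 stop@L3
  join L8 pred L6: L6 stop@L3
  join L8 pred L7: L7→L6 stop@L3
  join L9 pred L5: L5 stop@L1
  join L9 pred L8: L8→L3→L2 stop@L1
  L0: DF=∅
  L1: DF={L1}
  L2: DF={L5,L9}
  L3: DF={L5,L9}
  L4: DF={L5,L8}
  L5: DF={L1,L9}
  L6: DF={L8}
  L7: DF={L8}
  L8: DF={L9}
  L9: DF=∅

φ for h: defs {L0,L1,L3,L4,L5,L7}
  DF⁺ = {L1,L5,L8,L9}

Answer: ["L1", "L5", "L8", "L9"]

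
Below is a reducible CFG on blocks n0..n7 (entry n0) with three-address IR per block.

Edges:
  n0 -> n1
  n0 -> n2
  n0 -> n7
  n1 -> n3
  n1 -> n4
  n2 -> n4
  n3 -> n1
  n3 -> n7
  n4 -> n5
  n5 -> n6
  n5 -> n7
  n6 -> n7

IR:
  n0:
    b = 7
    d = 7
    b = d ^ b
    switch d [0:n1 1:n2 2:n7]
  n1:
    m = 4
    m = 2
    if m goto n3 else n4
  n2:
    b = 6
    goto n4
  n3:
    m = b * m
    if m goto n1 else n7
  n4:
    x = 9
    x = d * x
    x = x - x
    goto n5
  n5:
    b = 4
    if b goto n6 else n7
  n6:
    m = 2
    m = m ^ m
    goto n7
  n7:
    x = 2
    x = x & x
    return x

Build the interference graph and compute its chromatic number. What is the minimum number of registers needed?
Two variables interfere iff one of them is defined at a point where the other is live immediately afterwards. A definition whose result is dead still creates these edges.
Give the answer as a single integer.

Answer: 3

Working:
def/use:
  n0 def {b,d} use ∅
  n1 def {m} use ∅
  n2 def {b} use ∅
  n3 def {m} use {b,m}
  n4 def {x} use {d}
  n5 def {b} use ∅
  n6 def {m} use ∅
  n7 def {x} use ∅

Backward fixpoint:
  n0 li=∅ lo={b,d}
  n1 li={b,d} lo={b,d,m}
  n2 li={d} lo={d}
  n3 li={b,d,m} lo={b,d}
  n4 li={d} lo=∅
  n5 li=∅ lo=∅
  n6 li=∅ lo=∅
  n7 li=∅ lo=∅

Interfere edges:
  b — {d,m}
  d — {b,m,x}
  m — {b,d}
  x — {d}

Colouring:
  lower bound: {b,d,m} mutually conflict ⇒ χ ≥ 3
  3-colouring: c0={d}  c1={b,x}  c2={m}
  χ = 3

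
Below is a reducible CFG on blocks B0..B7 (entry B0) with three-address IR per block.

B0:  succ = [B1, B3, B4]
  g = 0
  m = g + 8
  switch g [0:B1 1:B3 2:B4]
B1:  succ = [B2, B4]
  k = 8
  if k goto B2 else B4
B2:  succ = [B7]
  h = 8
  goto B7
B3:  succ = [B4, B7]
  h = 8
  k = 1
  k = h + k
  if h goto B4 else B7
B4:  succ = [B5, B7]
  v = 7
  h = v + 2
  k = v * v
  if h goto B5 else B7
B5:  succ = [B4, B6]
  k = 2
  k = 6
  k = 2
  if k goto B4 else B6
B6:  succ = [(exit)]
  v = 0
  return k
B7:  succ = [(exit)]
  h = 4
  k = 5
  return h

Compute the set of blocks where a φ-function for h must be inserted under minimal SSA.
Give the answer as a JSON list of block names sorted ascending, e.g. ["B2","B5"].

Answer: ["B4", "B7"]

Working:
idom tree: B1←B0 B2←B1 B3←B0 B4←B0 B5←B4 B6←B5 B7←B0
Dom at joins:
  B4: preds {B0,B1,B3,B5}: {B0} ∩ {B0,B1} ∩ {B0,B3} ∩ {B0,B4,B5} = {B0}; idom=B0
  B7: preds {B2,B3,B4}: {B0,B1,B2} ∩ {B0,B3} ∩ {B0,B4} = {B0}; idom=B0

DF derivation:
  join B4 pred B0: · stop@B0
  join B4 pred B1: B1 stop@B0
  join B4 pred B3: B3 stop@B0
  join B4 pred B5: B5→B4 stop@B0
  join B7 pred B2: B2→B1 stop@B0
  join B7 pred B3: B3 stop@B0
  join B7 pred B4: B4 stop@B0
  B0: DF=∅
  B1: DF={B4,B7}
  B2: DF={B7}
  B3: DF={B4,B7}
  B4: DF={B4,B7}
  B5: DF={B4}
  B6: DF=∅
  B7: DF=∅

φ for h: defs {B2,B3,B4,B7}
  DF⁺ = {B4,B7}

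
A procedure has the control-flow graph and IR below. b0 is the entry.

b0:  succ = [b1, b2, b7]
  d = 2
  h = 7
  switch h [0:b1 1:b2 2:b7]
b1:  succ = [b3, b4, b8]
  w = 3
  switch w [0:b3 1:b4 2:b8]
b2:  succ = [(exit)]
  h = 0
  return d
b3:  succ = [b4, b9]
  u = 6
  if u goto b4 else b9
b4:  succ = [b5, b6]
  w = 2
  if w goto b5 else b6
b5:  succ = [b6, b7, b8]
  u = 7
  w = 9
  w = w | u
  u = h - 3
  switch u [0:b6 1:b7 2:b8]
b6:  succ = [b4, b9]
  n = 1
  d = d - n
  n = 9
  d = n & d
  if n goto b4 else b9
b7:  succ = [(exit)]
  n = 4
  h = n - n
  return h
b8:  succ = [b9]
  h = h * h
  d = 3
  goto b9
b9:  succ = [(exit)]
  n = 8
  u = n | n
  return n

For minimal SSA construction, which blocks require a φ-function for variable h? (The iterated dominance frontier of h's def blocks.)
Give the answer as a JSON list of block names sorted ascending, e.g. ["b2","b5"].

Answer: ["b9"]

Working:
idom tree: b1←b0 b2←b0 b3←b1 b4←b1 b5←b4 b6←b4 b7←b0 b8←b1 b9←b1
Dom at joins:
  b4: preds {b1,b3,b6}: {b0,b1} ∩ {b0,b1,b3} ∩ {b0,b1,b4,b6} = {b0,b1}; idom=b1
  b6: preds {b4,b5}: {b0,b1,b4} ∩ {b0,b1,b4,b5} = {b0,b1,b4}; idom=b4
  b7: preds {b0,b5}: {b0} ∩ {b0,b1,b4,b5} = {b0}; idom=b0
  b8: preds {b1,b5}: {b0,b1} ∩ {b0,b1,b4,b5} = {b0,b1}; idom=b1
  b9: preds {b3,b6,b8}: {b0,b1,b3} ∩ {b0,b1,b4,b6} ∩ {b0,b1,b8} = {b0,b1}; idom=b1

Frontier:
  join b4 pred b1: · stop@b1
  join b4 pred b3: b3 stop@b1
  join b4 pred b6: b6→b4 stop@b1
  join b6 pred b4: · stop@b4
  join b6 pred b5: b5 stop@b4
  join b7 pred b0: · stop@b0
  join b7 pred b5: b5→b4→b1 stop@b0
  join b8 pred b1: · stop@b1
  join b8 pred b5: b5→b4 stop@b1
  join b9 pred b3: b3 stop@b1
  join b9 pred b6: b6→b4 stop@b1
  join b9 pred b8: b8 stop@b1
  b0: DF=∅
  b1: DF={b7}
  b2: DF=∅
  b3: DF={b4,b9}
  b4: DF={b4,b7,b8,b9}
  b5: DF={b6,b7,b8}
  b6: DF={b4,b9}
  b7: DF=∅
  b8: DF={b9}
  b9: DF=∅

φ for h: defs {b0,b2,b7,b8}
  DF⁺ = {b9}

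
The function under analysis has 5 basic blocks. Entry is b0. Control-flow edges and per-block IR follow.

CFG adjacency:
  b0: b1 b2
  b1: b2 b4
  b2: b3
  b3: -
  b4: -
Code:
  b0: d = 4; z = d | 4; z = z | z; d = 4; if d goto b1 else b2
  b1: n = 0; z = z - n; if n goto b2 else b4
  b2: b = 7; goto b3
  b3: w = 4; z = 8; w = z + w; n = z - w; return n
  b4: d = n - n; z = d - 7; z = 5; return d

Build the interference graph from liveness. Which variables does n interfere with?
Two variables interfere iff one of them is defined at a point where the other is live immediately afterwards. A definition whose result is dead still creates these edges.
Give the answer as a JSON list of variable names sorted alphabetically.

def/use:
  b0: {d,z} / ∅
  b1: {n,z} / {z}
  b2: {b} / ∅
  b3: {n,w,z} / ∅
  b4: {d,z} / {n}

Live sets:
  b0 li=∅ lo={z}
  b1 li={z} lo={n}
  b2 li=∅ lo=∅
  b3 li=∅ lo=∅
  b4 li={n} lo=∅

Interference:
  b: ∅
  d: {z}
  n: {z}
  w: {z}
  z: {d,n,w}

N(n) = ["z"]

Answer: ["z"]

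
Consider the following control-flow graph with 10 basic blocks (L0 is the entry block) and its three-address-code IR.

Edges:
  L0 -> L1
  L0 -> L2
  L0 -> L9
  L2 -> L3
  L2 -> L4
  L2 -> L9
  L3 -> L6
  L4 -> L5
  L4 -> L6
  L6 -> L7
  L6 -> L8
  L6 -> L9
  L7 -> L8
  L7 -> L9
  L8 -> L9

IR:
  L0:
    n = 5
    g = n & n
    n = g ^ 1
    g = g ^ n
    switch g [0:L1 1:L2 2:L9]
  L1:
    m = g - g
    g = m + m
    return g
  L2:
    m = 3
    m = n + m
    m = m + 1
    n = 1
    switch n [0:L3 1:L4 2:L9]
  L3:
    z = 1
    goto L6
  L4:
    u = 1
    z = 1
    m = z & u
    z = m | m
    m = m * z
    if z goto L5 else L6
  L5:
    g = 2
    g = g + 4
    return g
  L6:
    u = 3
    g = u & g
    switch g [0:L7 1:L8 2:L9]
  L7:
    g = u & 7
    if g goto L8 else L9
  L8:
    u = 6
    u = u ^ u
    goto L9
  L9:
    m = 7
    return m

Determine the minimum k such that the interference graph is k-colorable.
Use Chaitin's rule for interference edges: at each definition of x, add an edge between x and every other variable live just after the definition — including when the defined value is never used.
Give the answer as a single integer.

Answer: 3

Working:
Block summaries:
  L0 def {g,n} use ∅
  L1 def {g,m} use {g}
  L2 def {m,n} use {n}
  L3 def {z} use ∅
  L4 def {m,u,z} use ∅
  L5 def {g} use ∅
  L6 def {g,u} use {g}
  L7 def {g} use {u}
  L8 def {u} use ∅
  L9 def {m} use ∅

Backward fixpoint:
  live L0: ∅→{g,n}
  live L1: {g}→∅
  live L2: {g,n}→{g}
  live L3: {g}→{g}
  live L4: {g}→{g}
  live L5: ∅→∅
  live L6: {g}→{u}
  live L7: {u}→∅
  live L8: ∅→∅
  live L9: ∅→∅

Conflict graph:
  g↔{m,n,u,z}
  m↔{g,n,z}
  n↔{g,m}
  u↔{g,z}
  z↔{g,m,u}

Registers:
  lower bound: {g,m,n} mutually conflict ⇒ χ ≥ 3
  3-colouring: r0={g}  r1={m,u}  r2={n,z}
  χ = 3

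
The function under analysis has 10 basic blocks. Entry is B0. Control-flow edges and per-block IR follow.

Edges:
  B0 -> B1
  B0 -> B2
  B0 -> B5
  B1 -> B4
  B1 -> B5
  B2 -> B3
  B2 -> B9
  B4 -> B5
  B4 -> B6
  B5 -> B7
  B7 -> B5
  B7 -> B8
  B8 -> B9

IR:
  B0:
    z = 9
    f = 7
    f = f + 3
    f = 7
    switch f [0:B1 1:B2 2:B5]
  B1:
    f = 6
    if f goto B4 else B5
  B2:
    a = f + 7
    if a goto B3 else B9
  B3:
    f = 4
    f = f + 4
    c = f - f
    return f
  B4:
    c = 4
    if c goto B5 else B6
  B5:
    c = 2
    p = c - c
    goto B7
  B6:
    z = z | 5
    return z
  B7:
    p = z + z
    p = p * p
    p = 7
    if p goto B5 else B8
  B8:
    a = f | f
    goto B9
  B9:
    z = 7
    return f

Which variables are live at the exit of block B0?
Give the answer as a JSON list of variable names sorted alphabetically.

Block summaries:
  B0 def {f,z} use ∅
  B1 def {f} use ∅
  B2 def {a} use {f}
  B3 def {c,f} use ∅
  B4 def {c} use ∅
  B5 def {c,p} use ∅
  B6 def {z} use {z}
  B7 def {p} use {z}
  B8 def {a} use {f}
  B9 def {z} use {f}

Live sets:
  B0 li=∅ lo={f,z}
  B1 li={z} lo={f,z}
  B2 li={f} lo={f}
  B3 li=∅ lo=∅
  B4 li={f,z} lo={f,z}
  B5 li={f,z} lo={f,z}
  B6 li={z} lo=∅
  B7 li={f,z} lo={f,z}
  B8 li={f} lo={f}
  B9 li={f} lo=∅

live-out(B0) = ["f", "z"]

Answer: ["f", "z"]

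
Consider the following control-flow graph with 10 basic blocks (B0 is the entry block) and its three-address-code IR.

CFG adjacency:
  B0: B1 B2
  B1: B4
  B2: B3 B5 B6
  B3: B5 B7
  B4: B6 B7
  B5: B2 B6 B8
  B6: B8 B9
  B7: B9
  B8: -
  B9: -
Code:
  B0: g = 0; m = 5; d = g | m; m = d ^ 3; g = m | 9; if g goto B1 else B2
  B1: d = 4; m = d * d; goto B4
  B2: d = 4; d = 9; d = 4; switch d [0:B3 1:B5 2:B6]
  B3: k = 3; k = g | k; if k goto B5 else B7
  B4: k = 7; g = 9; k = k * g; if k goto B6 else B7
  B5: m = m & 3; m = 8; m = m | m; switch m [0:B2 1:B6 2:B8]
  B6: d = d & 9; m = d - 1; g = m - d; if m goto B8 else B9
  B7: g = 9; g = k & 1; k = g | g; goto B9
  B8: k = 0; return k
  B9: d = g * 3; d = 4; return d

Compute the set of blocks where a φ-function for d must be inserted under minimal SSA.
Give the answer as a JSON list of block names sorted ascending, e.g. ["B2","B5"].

idom tree: B1←B0 B2←B0 B3←B2 B4←B1 B5←B2 B6←B0 B7←B0 B8←B0 B9←B0
Dom∩ at merges:
  B2: preds {B0,B5}: {B0} ∩ {B0,B2,B5} = {B0}; idom=B0
  B5: preds {B2,B3}: {B0,B2} ∩ {B0,B2,B3} = {B0,B2}; idom=B2
  B6: preds {B2,B4,B5}: {B0,B2} ∩ {B0,B1,B4} ∩ {B0,B2,B5} = {B0}; idom=B0
  B7: preds {B3,B4}: {B0,B2,B3} ∩ {B0,B1,B4} = {B0}; idom=B0
  B8: preds {B5,B6}: {B0,B2,B5} ∩ {B0,B6} = {B0}; idom=B0
  B9: preds {B6,B7}: {B0,B6} ∩ {B0,B7} = {B0}; idom=B0

DF derivation:
  B2←B0: walk · to B0
  B2←B5: walk B5→B2 to B0
  B5←B2: walk · to B2
  B5←B3: walk B3 to B2
  B6←B2: walk B2 to B0
  B6←B4: walk B4→B1 to B0
  B6←B5: walk B5→B2 to B0
  B7←B3: walk B3→B2 to B0
  B7←B4: walk B4→B1 to B0
  B8←B5: walk B5→B2 to B0
  B8←B6: walk B6 to B0
  B9←B6: walk B6 to B0
  B9←B7: walk B7 to B0
  DF(B0)=∅
  DF(B1)={B6,B7}
  DF(B2)={B2,B6,B7,B8}
  DF(B3)={B5,B7}
  DF(B4)={B6,B7}
  DF(B5)={B2,B6,B8}
  DF(B6)={B8,B9}
  DF(B7)={B9}
  DF(B8)=∅
  DF(B9)=∅

φ for d: defs {B0,B1,B2,B6,B9}
  DF⁺ = {B2,B6,B7,B8,B9}

Answer: ["B2", "B6", "B7", "B8", "B9"]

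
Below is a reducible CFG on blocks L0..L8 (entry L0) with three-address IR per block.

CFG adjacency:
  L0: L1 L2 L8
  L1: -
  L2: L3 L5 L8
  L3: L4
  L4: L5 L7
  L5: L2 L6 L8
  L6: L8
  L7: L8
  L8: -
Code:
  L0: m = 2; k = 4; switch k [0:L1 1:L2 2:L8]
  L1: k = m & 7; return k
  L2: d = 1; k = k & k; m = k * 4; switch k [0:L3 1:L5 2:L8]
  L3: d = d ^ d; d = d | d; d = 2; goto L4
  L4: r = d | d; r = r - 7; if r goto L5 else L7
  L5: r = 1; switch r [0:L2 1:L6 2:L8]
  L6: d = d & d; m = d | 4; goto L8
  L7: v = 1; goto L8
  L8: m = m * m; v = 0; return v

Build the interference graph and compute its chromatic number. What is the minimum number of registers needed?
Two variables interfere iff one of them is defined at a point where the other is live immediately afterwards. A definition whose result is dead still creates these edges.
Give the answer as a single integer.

Answer: 4

Derivation:
Block summaries:
  L0: def={k,m} ue=∅
  L1: def={k} ue={m}
  L2: def={d,k,m} ue={k}
  L3: def={d} ue={d}
  L4: def={r} ue={d}
  L5: def={r} ue=∅
  L6: def={d,m} ue={d}
  L7: def={v} ue=∅
  L8: def={m,v} ue={m}

Live sets:
  L0: in=∅ out={k,m}
  L1: in={m} out=∅
  L2: in={k} out={d,k,m}
  L3: in={d,k,m} out={d,k,m}
  L4: in={d,k,m} out={d,k,m}
  L5: in={d,k,m} out={d,k,m}
  L6: in={d} out={m}
  L7: in={m} out={m}
  L8: in={m} out=∅

Interference:
  d↔{k,m,r}
  k↔{d,m,r}
  m↔{d,k,r,v}
  r↔{d,k,m}
  v↔{m}

Chromatic number:
  {d,k,m,r} pairwise interfere (4-clique) ⇒ χ ≥ 4
  4-colouring: R0={m}  R1={d,v}  R2={k}  R3={r}
  χ = 4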